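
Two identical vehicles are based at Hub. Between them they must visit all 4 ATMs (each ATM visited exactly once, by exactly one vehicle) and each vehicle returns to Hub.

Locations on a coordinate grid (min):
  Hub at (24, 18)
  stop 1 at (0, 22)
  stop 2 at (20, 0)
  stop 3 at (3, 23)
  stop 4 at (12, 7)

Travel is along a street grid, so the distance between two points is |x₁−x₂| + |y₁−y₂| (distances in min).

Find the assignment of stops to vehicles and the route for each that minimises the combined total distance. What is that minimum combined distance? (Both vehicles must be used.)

Check every non-empty split of the stops between the two vehicles; for each half take its own optimal tour:
  {stop 1} + {stop 2, stop 3, stop 4}: 56 + 88 = 144
  {stop 2} + {stop 1, stop 3, stop 4}: 44 + 80 = 124
  {stop 1, stop 2} + {stop 3, stop 4}: 92 + 74 = 166
  {stop 3} + {stop 1, stop 2, stop 4}: 52 + 92 = 144
  {stop 1, stop 3} + {stop 2, stop 4}: 58 + 60 = 118
  {stop 2, stop 3} + {stop 1, stop 4}: 88 + 78 = 166
  … (7 splits in total)
Best: vehicle 1 Hub → stop 1 → stop 3 → Hub = 58; vehicle 2 Hub → stop 2 → stop 4 → Hub = 60; combined 118.

118 min — the smallest possible combined total.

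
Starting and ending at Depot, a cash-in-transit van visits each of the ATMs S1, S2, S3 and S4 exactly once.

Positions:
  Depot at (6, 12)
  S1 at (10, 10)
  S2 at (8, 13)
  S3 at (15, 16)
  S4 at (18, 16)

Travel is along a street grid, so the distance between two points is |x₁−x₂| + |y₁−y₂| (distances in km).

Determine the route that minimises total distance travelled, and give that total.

Depot→S1→S2→S3→S4→Depot: 6+5+10+3+16 = 40
Depot→S1→S2→S4→S3→Depot: 6+5+13+3+13 = 40
Depot→S1→S3→S2→S4→Depot: 6+11+10+13+16 = 56
Depot→S1→S3→S4→S2→Depot: 6+11+3+13+3 = 36
Depot→S1→S4→S2→S3→Depot: 6+14+13+10+13 = 56
Depot→S1→S4→S3→S2→Depot: 6+14+3+10+3 = 36
Depot→S2→S1→S3→S4→Depot: 3+5+11+3+16 = 38
Depot→S2→S1→S4→S3→Depot: 3+5+14+3+13 = 38
Depot→S2→S3→S1→S4→Depot: 3+10+11+14+16 = 54
Depot→S2→S4→S1→S3→Depot: 3+13+14+11+13 = 54
Depot→S3→S1→S2→S4→Depot: 13+11+5+13+16 = 58
Depot→S3→S2→S1→S4→Depot: 13+10+5+14+16 = 58
The minimum is 36.
One optimal route: Depot → S1 → S3 → S4 → S2 → Depot (or its reverse).

36 km — the shortest possible round trip.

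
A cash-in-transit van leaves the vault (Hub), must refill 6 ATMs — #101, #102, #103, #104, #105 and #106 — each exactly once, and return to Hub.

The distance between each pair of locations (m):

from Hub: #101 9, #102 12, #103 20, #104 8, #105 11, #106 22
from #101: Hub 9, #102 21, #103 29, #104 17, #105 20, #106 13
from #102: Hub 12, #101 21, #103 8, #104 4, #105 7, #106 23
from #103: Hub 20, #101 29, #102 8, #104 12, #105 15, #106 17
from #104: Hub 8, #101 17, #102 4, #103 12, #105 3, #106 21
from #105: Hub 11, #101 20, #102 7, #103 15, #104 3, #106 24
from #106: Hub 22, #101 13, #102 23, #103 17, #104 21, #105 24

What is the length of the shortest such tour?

65 m — the shortest possible round trip.

There are 360 distinct closed tours to check (reversals are equivalent).
Hub→#101→#102→#103→#104→#105→#106→Hub: 9+21+8+12+3+24+22 = 99
Hub→#101→#102→#103→#104→#106→#105→Hub: 9+21+8+12+21+24+11 = 106
Hub→#101→#102→#103→#105→#104→#106→Hub: 9+21+8+15+3+21+22 = 99
Hub→#101→#102→#103→#105→#106→#104→Hub: 9+21+8+15+24+21+8 = 106
Hub→#101→#102→#103→#106→#104→#105→Hub: 9+21+8+17+21+3+11 = 90
Hub→#101→#102→#103→#106→#105→#104→Hub: 9+21+8+17+24+3+8 = 90
Hub→#101→#102→#104→#103→#105→#106→Hub: 9+21+4+12+15+24+22 = 107
Hub→#101→#102→#104→#103→#106→#105→Hub: 9+21+4+12+17+24+11 = 98
… (352 more)
Hub→#101→#106→#103→#102→#104→#105→Hub: 9+13+17+8+4+3+11 = 65  ← best
The minimum is 65.
One optimal route: Hub → #101 → #106 → #103 → #102 → #104 → #105 → Hub (or its reverse).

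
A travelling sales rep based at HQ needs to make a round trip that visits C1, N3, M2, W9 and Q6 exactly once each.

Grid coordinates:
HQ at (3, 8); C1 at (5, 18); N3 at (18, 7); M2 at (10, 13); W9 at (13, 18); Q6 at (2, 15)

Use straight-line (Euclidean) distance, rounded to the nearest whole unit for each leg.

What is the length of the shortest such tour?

HQ - C1 - N3 - M2 - W9 - Q6 - HQ: 10+17+10+6+11+7 = 61
HQ - C1 - N3 - M2 - Q6 - W9 - HQ: 10+17+10+8+11+14 = 70
HQ - C1 - N3 - W9 - M2 - Q6 - HQ: 10+17+12+6+8+7 = 60
HQ - C1 - N3 - W9 - Q6 - M2 - HQ: 10+17+12+11+8+9 = 67
HQ - C1 - N3 - Q6 - M2 - W9 - HQ: 10+17+18+8+6+14 = 73
HQ - C1 - N3 - Q6 - W9 - M2 - HQ: 10+17+18+11+6+9 = 71
HQ - C1 - M2 - N3 - W9 - Q6 - HQ: 10+7+10+12+11+7 = 57
HQ - C1 - M2 - N3 - Q6 - W9 - HQ: 10+7+10+18+11+14 = 70
HQ - C1 - M2 - W9 - N3 - Q6 - HQ: 10+7+6+12+18+7 = 60
HQ - C1 - M2 - W9 - Q6 - N3 - HQ: 10+7+6+11+18+15 = 67
HQ - C1 - M2 - Q6 - N3 - W9 - HQ: 10+7+8+18+12+14 = 69
HQ - C1 - M2 - Q6 - W9 - N3 - HQ: 10+7+8+11+12+15 = 63
HQ - C1 - W9 - N3 - M2 - Q6 - HQ: 10+8+12+10+8+7 = 55
HQ - C1 - W9 - N3 - Q6 - M2 - HQ: 10+8+12+18+8+9 = 65
… (46 more)
HQ - N3 - M2 - W9 - C1 - Q6 - HQ: 15+10+6+8+4+7 = 50  ← best
The minimum is 50.
One optimal route: HQ → N3 → M2 → W9 → C1 → Q6 → HQ (or its reverse).

Shortest round trip = 50.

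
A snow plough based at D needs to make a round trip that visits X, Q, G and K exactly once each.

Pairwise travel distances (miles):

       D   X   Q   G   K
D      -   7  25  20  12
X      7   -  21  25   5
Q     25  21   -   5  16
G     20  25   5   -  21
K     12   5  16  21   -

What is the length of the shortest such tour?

Minimum total distance: 53 miles.

With 4 stops there are 4!/2 = 12 distinct round trips (a route and its reverse cost the same).
D→X→Q→G→K→D: 7+21+5+21+12 = 66
D→X→Q→K→G→D: 7+21+16+21+20 = 85
D→X→G→Q→K→D: 7+25+5+16+12 = 65
D→X→G→K→Q→D: 7+25+21+16+25 = 94
D→X→K→Q→G→D: 7+5+16+5+20 = 53
D→X→K→G→Q→D: 7+5+21+5+25 = 63
D→Q→X→G→K→D: 25+21+25+21+12 = 104
D→Q→X→K→G→D: 25+21+5+21+20 = 92
D→Q→G→X→K→D: 25+5+25+5+12 = 72
D→Q→K→X→G→D: 25+16+5+25+20 = 91
D→G→X→Q→K→D: 20+25+21+16+12 = 94
D→G→Q→X→K→D: 20+5+21+5+12 = 63
The minimum is 53.
One optimal route: D → X → K → Q → G → D (or its reverse).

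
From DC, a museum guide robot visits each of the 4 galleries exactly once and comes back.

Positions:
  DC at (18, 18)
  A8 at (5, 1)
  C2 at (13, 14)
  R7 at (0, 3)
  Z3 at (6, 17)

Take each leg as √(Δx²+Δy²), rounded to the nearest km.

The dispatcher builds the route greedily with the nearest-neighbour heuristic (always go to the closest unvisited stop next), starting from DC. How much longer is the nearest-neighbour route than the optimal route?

DC: C2=6, Z3=12, A8=21, R7=23 ⇒ C2
C2: Z3=8, A8=15, R7=17 ⇒ Z3
Z3: R7=15, A8=16 ⇒ R7
R7: A8=5 ⇒ A8
NN route DC → C2 → Z3 → R7 → A8 → DC costs 55.
Optimal: DC → C2 → A8 → R7 → Z3 → DC costs 53 (by enumerating all 12 distinct tours).
Excess = 55 − 53 = 2.

The nearest-neighbour route is 2 km longer than optimal.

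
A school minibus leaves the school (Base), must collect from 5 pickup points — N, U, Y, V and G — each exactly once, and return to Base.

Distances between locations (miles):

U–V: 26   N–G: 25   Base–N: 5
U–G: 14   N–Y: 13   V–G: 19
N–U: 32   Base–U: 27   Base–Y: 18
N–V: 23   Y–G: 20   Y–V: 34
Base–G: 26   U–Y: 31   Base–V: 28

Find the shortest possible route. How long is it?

There are 60 distinct closed tours to check (reversals are equivalent).
Base → N → U → Y → V → G → Base: 5+32+31+34+19+26 = 147
Base → N → U → Y → G → V → Base: 5+32+31+20+19+28 = 135
Base → N → U → V → Y → G → Base: 5+32+26+34+20+26 = 143
Base → N → U → V → G → Y → Base: 5+32+26+19+20+18 = 120
Base → N → U → G → Y → V → Base: 5+32+14+20+34+28 = 133
Base → N → U → G → V → Y → Base: 5+32+14+19+34+18 = 122
Base → N → Y → U → V → G → Base: 5+13+31+26+19+26 = 120
Base → N → Y → U → G → V → Base: 5+13+31+14+19+28 = 110
Base → N → Y → V → U → G → Base: 5+13+34+26+14+26 = 118
Base → N → Y → V → G → U → Base: 5+13+34+19+14+27 = 112
Base → N → Y → G → U → V → Base: 5+13+20+14+26+28 = 106
Base → N → Y → G → V → U → Base: 5+13+20+19+26+27 = 110
Base → N → V → U → Y → G → Base: 5+23+26+31+20+26 = 131
Base → N → V → U → G → Y → Base: 5+23+26+14+20+18 = 106
… (46 more)
The minimum is 106.
One optimal route: Base → N → Y → G → U → V → Base (or its reverse).

Shortest round trip = 106 miles.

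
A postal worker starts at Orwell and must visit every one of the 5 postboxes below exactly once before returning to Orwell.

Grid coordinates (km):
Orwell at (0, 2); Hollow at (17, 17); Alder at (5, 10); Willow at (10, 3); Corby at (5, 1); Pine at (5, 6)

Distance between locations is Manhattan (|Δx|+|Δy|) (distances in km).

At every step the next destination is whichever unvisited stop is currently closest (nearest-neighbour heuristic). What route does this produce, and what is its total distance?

Orwell → [Corby:6 / Pine:9 / Willow:11 / Alder:13 / Hollow:32] → Corby (6)
Corby → [Pine:5 / Willow:7 / Alder:9 / Hollow:28] → Pine (5)
Pine → [Alder:4 / Willow:8 / Hollow:23] → Alder (4)
Alder → [Willow:12 / Hollow:19] → Willow (12)
Willow → [Hollow:21] → Hollow (21)
Return Hollow→Orwell: 32.
Total = 6 + 5 + 4 + 12 + 21 + 32 = 80.

Total distance 80 km via the nearest-neighbour route Orwell → Corby → Pine → Alder → Willow → Hollow → Orwell.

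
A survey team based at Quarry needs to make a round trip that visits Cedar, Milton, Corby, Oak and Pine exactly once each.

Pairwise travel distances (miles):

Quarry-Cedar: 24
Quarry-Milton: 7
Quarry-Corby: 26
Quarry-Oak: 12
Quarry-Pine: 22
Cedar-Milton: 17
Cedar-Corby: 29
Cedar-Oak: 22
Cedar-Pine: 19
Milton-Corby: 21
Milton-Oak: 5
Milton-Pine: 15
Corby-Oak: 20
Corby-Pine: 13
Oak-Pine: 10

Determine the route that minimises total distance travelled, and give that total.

Shortest round trip = 88 miles.

With 5 stops there are 5!/2 = 60 distinct round trips (a route and its reverse cost the same).
Quarry - Cedar - Milton - Corby - Oak - Pine - Quarry: 24+17+21+20+10+22 = 114
Quarry - Cedar - Milton - Corby - Pine - Oak - Quarry: 24+17+21+13+10+12 = 97
Quarry - Cedar - Milton - Oak - Corby - Pine - Quarry: 24+17+5+20+13+22 = 101
Quarry - Cedar - Milton - Oak - Pine - Corby - Quarry: 24+17+5+10+13+26 = 95
Quarry - Cedar - Milton - Pine - Corby - Oak - Quarry: 24+17+15+13+20+12 = 101
Quarry - Cedar - Milton - Pine - Oak - Corby - Quarry: 24+17+15+10+20+26 = 112
Quarry - Cedar - Corby - Milton - Oak - Pine - Quarry: 24+29+21+5+10+22 = 111
Quarry - Cedar - Corby - Milton - Pine - Oak - Quarry: 24+29+21+15+10+12 = 111
Quarry - Cedar - Corby - Oak - Milton - Pine - Quarry: 24+29+20+5+15+22 = 115
Quarry - Cedar - Corby - Oak - Pine - Milton - Quarry: 24+29+20+10+15+7 = 105
Quarry - Cedar - Corby - Pine - Milton - Oak - Quarry: 24+29+13+15+5+12 = 98
Quarry - Cedar - Corby - Pine - Oak - Milton - Quarry: 24+29+13+10+5+7 = 88
Quarry - Cedar - Oak - Milton - Corby - Pine - Quarry: 24+22+5+21+13+22 = 107
Quarry - Cedar - Oak - Milton - Pine - Corby - Quarry: 24+22+5+15+13+26 = 105
… (46 more)
The minimum is 88.
One optimal route: Quarry → Cedar → Corby → Pine → Oak → Milton → Quarry (or its reverse).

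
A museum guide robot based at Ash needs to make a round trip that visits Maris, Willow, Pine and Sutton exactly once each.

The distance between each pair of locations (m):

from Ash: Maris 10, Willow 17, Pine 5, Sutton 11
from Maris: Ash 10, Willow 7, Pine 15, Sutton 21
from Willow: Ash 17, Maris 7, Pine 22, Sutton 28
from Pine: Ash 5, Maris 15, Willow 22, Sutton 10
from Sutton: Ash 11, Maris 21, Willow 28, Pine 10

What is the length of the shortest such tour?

60 m — the shortest possible round trip.

Ash→Maris→Willow→Pine→Sutton→Ash: 10+7+22+10+11 = 60
Ash→Maris→Willow→Sutton→Pine→Ash: 10+7+28+10+5 = 60
Ash→Maris→Pine→Willow→Sutton→Ash: 10+15+22+28+11 = 86
Ash→Maris→Pine→Sutton→Willow→Ash: 10+15+10+28+17 = 80
Ash→Maris→Sutton→Willow→Pine→Ash: 10+21+28+22+5 = 86
Ash→Maris→Sutton→Pine→Willow→Ash: 10+21+10+22+17 = 80
Ash→Willow→Maris→Pine→Sutton→Ash: 17+7+15+10+11 = 60
Ash→Willow→Maris→Sutton→Pine→Ash: 17+7+21+10+5 = 60
Ash→Willow→Pine→Maris→Sutton→Ash: 17+22+15+21+11 = 86
Ash→Willow→Sutton→Maris→Pine→Ash: 17+28+21+15+5 = 86
Ash→Pine→Maris→Willow→Sutton→Ash: 5+15+7+28+11 = 66
Ash→Pine→Willow→Maris→Sutton→Ash: 5+22+7+21+11 = 66
The minimum is 60.
One optimal route: Ash → Maris → Willow → Pine → Sutton → Ash (or its reverse).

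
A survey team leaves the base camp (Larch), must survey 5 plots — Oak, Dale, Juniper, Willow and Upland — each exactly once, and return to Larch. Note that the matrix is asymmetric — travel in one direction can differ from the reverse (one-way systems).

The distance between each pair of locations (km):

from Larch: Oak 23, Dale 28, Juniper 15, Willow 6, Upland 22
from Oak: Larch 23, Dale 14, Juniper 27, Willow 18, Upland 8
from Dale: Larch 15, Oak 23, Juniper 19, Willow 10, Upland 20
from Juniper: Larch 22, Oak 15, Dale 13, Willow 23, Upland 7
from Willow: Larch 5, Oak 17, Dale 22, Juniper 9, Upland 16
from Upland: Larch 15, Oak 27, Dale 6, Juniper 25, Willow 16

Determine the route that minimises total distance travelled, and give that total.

Larch→Oak→Dale→Juniper→Willow→Upland→Larch: 23+14+19+23+16+15 = 110
Larch→Oak→Dale→Juniper→Upland→Willow→Larch: 23+14+19+7+16+5 = 84
Larch→Oak→Dale→Willow→Juniper→Upland→Larch: 23+14+10+9+7+15 = 78
Larch→Oak→Dale→Willow→Upland→Juniper→Larch: 23+14+10+16+25+22 = 110
Larch→Oak→Dale→Upland→Juniper→Willow→Larch: 23+14+20+25+23+5 = 110
Larch→Oak→Dale→Upland→Willow→Juniper→Larch: 23+14+20+16+9+22 = 104
Larch→Oak→Juniper→Dale→Willow→Upland→Larch: 23+27+13+10+16+15 = 104
Larch→Oak→Juniper→Dale→Upland→Willow→Larch: 23+27+13+20+16+5 = 104
Larch→Oak→Juniper→Willow→Dale→Upland→Larch: 23+27+23+22+20+15 = 130
Larch→Oak→Juniper→Willow→Upland→Dale→Larch: 23+27+23+16+6+15 = 110
Larch→Oak→Juniper→Upland→Dale→Willow→Larch: 23+27+7+6+10+5 = 78
Larch→Oak→Juniper→Upland→Willow→Dale→Larch: 23+27+7+16+22+15 = 110
Larch→Oak→Willow→Dale→Juniper→Upland→Larch: 23+18+22+19+7+15 = 104
Larch→Oak→Willow→Dale→Upland→Juniper→Larch: 23+18+22+20+25+22 = 130
… (106 more)
Larch→Juniper→Oak→Upland→Dale→Willow→Larch: 15+15+8+6+10+5 = 59  ← best
The minimum is 59.
One optimal route: Larch → Juniper → Oak → Upland → Dale → Willow → Larch.

59 km — the shortest possible round trip.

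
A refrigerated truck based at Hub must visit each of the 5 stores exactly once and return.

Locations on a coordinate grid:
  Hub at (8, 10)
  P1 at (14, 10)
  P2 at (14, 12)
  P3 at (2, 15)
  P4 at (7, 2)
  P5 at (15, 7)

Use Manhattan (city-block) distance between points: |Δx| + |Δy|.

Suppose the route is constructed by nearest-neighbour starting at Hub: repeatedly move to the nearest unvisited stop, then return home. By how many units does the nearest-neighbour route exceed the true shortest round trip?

2 longer than the optimal tour.

From Hub: P1=6, P2=8, P4=9, P5=10, P3=11 → choose P1 (6).
From P1: P2=2, P5=4, P4=15, P3=17 → choose P2 (2).
From P2: P5=6, P3=15, P4=17 → choose P5 (6).
From P5: P4=13, P3=21 → choose P4 (13).
From P4: P3=18 → choose P3 (18).
NN route Hub → P1 → P2 → P5 → P4 → P3 → Hub costs 56.
Optimal: Hub → P3 → P2 → P1 → P5 → P4 → Hub costs 54 (by enumerating all 60 distinct tours).
Excess = 56 − 54 = 2.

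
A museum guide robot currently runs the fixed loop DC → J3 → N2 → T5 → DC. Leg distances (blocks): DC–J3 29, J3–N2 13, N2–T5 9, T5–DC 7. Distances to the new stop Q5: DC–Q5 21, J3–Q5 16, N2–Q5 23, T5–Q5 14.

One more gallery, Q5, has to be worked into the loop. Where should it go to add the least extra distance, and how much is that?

+8 blocks — insert Q5 between DC and J3.

Insertion cost between consecutive stops i–j is d(i,Q5) + d(Q5,j) − d(i,j):
  between DC and J3: 21 + 16 − 29 = 8
  between J3 and N2: 16 + 23 − 13 = 26
  between N2 and T5: 23 + 14 − 9 = 28
  between T5 and DC: 14 + 21 − 7 = 28
Cheapest insertion is between DC and J3, adding 8.
New total = 58 + 8 = 66.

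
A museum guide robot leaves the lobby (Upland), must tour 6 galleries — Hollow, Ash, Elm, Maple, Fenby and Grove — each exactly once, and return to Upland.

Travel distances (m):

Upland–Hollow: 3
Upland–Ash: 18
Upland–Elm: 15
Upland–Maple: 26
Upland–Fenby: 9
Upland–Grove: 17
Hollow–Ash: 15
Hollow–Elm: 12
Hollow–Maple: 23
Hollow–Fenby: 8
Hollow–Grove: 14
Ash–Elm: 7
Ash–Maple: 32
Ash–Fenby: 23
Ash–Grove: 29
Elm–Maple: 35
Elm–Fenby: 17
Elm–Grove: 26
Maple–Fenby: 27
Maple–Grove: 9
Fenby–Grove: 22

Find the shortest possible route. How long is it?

Upland→Hollow→Ash→Elm→Maple→Fenby→Grove→Upland: 3+15+7+35+27+22+17 = 126
Upland→Hollow→Ash→Elm→Maple→Grove→Fenby→Upland: 3+15+7+35+9+22+9 = 100
Upland→Hollow→Ash→Elm→Fenby→Maple→Grove→Upland: 3+15+7+17+27+9+17 = 95
Upland→Hollow→Ash→Elm→Fenby→Grove→Maple→Upland: 3+15+7+17+22+9+26 = 99
Upland→Hollow→Ash→Elm→Grove→Maple→Fenby→Upland: 3+15+7+26+9+27+9 = 96
Upland→Hollow→Ash→Elm→Grove→Fenby→Maple→Upland: 3+15+7+26+22+27+26 = 126
Upland→Hollow→Ash→Maple→Elm→Fenby→Grove→Upland: 3+15+32+35+17+22+17 = 141
Upland→Hollow→Ash→Maple→Elm→Grove→Fenby→Upland: 3+15+32+35+26+22+9 = 142
… (352 more)
Upland→Hollow→Grove→Maple→Ash→Elm→Fenby→Upland: 3+14+9+32+7+17+9 = 91  ← best
The minimum is 91.
One optimal route: Upland → Hollow → Grove → Maple → Ash → Elm → Fenby → Upland (or its reverse).

Minimum total distance: 91 m.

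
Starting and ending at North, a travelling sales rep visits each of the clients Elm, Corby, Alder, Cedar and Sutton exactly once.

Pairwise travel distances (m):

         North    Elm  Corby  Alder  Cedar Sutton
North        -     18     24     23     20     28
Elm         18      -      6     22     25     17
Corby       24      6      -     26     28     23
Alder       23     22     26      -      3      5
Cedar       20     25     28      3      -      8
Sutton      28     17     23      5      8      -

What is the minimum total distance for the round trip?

There are 60 distinct closed tours to check (reversals are equivalent).
North - Elm - Corby - Alder - Cedar - Sutton - North: 18+6+26+3+8+28 = 89
North - Elm - Corby - Alder - Sutton - Cedar - North: 18+6+26+5+8+20 = 83
North - Elm - Corby - Cedar - Alder - Sutton - North: 18+6+28+3+5+28 = 88
North - Elm - Corby - Cedar - Sutton - Alder - North: 18+6+28+8+5+23 = 88
North - Elm - Corby - Sutton - Alder - Cedar - North: 18+6+23+5+3+20 = 75
North - Elm - Corby - Sutton - Cedar - Alder - North: 18+6+23+8+3+23 = 81
North - Elm - Alder - Corby - Cedar - Sutton - North: 18+22+26+28+8+28 = 130
North - Elm - Alder - Corby - Sutton - Cedar - North: 18+22+26+23+8+20 = 117
North - Elm - Alder - Cedar - Corby - Sutton - North: 18+22+3+28+23+28 = 122
North - Elm - Alder - Cedar - Sutton - Corby - North: 18+22+3+8+23+24 = 98
North - Elm - Alder - Sutton - Corby - Cedar - North: 18+22+5+23+28+20 = 116
North - Elm - Alder - Sutton - Cedar - Corby - North: 18+22+5+8+28+24 = 105
North - Elm - Cedar - Corby - Alder - Sutton - North: 18+25+28+26+5+28 = 130
North - Elm - Cedar - Corby - Sutton - Alder - North: 18+25+28+23+5+23 = 122
… (46 more)
The minimum is 75.
One optimal route: North → Elm → Corby → Sutton → Alder → Cedar → North (or its reverse).

Minimum total distance: 75 m.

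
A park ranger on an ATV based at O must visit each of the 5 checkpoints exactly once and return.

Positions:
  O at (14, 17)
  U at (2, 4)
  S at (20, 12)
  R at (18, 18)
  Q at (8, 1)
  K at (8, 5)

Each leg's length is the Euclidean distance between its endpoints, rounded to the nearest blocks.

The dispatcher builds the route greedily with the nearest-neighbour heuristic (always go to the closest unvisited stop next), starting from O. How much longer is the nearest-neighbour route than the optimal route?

Excess over optimum: 1 blocks.

From O: R=4, S=8, K=13, Q=17, U=18 → choose R (4).
From R: S=6, K=16, Q=20, U=21 → choose S (6).
From S: K=14, Q=16, U=20 → choose K (14).
From K: Q=4, U=6 → choose Q (4).
From Q: U=7 → choose U (7).
NN route O → R → S → K → Q → U → O costs 53.
Optimal: O → R → S → Q → U → K → O costs 52 (by enumerating all 60 distinct tours).
Excess = 53 − 52 = 1.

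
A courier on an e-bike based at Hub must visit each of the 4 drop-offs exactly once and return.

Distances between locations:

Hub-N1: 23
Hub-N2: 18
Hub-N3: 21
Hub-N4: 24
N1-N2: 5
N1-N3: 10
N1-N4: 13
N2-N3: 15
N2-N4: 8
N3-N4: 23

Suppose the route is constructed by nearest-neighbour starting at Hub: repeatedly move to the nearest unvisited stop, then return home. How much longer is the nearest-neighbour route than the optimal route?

12 longer than the optimal tour.

Hub: N2=18, N3=21, N1=23, N4=24 ⇒ N2
N2: N1=5, N4=8, N3=15 ⇒ N1
N1: N3=10, N4=13 ⇒ N3
N3: N4=23 ⇒ N4
NN route Hub → N2 → N1 → N3 → N4 → Hub costs 80.
Optimal: Hub → N3 → N1 → N2 → N4 → Hub costs 68 (by enumerating all 12 distinct tours).
Excess = 80 − 68 = 12.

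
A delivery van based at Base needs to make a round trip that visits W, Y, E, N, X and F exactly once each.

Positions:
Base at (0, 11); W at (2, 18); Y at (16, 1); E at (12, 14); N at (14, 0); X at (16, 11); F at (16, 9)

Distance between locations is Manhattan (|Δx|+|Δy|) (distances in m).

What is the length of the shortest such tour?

There are 360 distinct closed tours to check (reversals are equivalent).
Base→W→Y→E→N→X→F→Base: 9+31+17+16+13+2+18 = 106
Base→W→Y→E→N→F→X→Base: 9+31+17+16+11+2+16 = 102
Base→W→Y→E→X→N→F→Base: 9+31+17+7+13+11+18 = 106
Base→W→Y→E→X→F→N→Base: 9+31+17+7+2+11+25 = 102
Base→W→Y→E→F→N→X→Base: 9+31+17+9+11+13+16 = 106
Base→W→Y→E→F→X→N→Base: 9+31+17+9+2+13+25 = 106
Base→W→Y→N→E→X→F→Base: 9+31+3+16+7+2+18 = 86
Base→W→Y→N→E→F→X→Base: 9+31+3+16+9+2+16 = 86
… (352 more)
Base→W→E→N→Y→F→X→Base: 9+14+16+3+8+2+16 = 68  ← best
The minimum is 68.
One optimal route: Base → W → E → N → Y → F → X → Base (or its reverse).

Shortest round trip = 68 m.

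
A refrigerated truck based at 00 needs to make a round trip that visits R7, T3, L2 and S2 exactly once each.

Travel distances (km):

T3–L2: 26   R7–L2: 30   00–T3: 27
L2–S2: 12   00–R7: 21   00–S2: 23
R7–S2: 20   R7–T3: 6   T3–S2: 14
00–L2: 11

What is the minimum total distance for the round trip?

Shortest round trip = 64 km.

00-R7-T3-L2-S2-00: 21+6+26+12+23 = 88
00-R7-T3-S2-L2-00: 21+6+14+12+11 = 64
00-R7-L2-T3-S2-00: 21+30+26+14+23 = 114
00-R7-L2-S2-T3-00: 21+30+12+14+27 = 104
00-R7-S2-T3-L2-00: 21+20+14+26+11 = 92
00-R7-S2-L2-T3-00: 21+20+12+26+27 = 106
00-T3-R7-L2-S2-00: 27+6+30+12+23 = 98
00-T3-R7-S2-L2-00: 27+6+20+12+11 = 76
00-T3-L2-R7-S2-00: 27+26+30+20+23 = 126
00-T3-S2-R7-L2-00: 27+14+20+30+11 = 102
00-L2-R7-T3-S2-00: 11+30+6+14+23 = 84
00-L2-T3-R7-S2-00: 11+26+6+20+23 = 86
The minimum is 64.
One optimal route: 00 → R7 → T3 → S2 → L2 → 00 (or its reverse).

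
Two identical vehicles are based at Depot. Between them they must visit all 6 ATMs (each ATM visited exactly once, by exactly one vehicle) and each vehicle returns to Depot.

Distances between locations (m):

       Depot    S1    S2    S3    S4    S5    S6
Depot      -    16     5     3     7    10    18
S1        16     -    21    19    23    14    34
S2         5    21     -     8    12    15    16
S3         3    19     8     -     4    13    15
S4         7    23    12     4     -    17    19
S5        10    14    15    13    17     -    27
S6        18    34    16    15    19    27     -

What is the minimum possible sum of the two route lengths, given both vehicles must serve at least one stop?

There are 2^5 − 1 = 31 ways to divide the 6 stops into two non-empty groups. For each, the best each vehicle can do is its own shortest tour through its group:
  {S1} + {S2, S3, S4, S5, S6}: 32 + 67 = 99
  {S2} + {S1, S3, S4, S5, S6}: 10 + 83 = 93
  {S1, S2} + {S3, S4, S5, S6}: 42 + 63 = 105
  {S3} + {S1, S2, S4, S5, S6}: 6 + 87 = 93
  {S1, S3} + {S2, S4, S5, S6}: 38 + 67 = 105
  {S2, S3} + {S1, S4, S5, S6}: 16 + 83 = 99
  … (31 splits in total)
  {S1, S5} + {S2, S3, S4, S6}: 40 + 47 = 87  ← best
Best: vehicle 1 Depot → S1 → S5 → Depot = 40; vehicle 2 Depot → S2 → S6 → S3 → S4 → Depot = 47; combined 87.

Minimum combined distance: 87 m.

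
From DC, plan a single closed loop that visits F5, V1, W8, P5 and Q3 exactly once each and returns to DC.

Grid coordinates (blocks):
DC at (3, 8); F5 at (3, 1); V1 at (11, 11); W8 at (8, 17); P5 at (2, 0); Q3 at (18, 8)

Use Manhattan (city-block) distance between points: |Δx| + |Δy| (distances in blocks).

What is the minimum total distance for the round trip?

There are 60 distinct closed tours to check (reversals are equivalent).
DC-F5-V1-W8-P5-Q3-DC: 7+18+9+23+24+15 = 96
DC-F5-V1-W8-Q3-P5-DC: 7+18+9+19+24+9 = 86
DC-F5-V1-P5-W8-Q3-DC: 7+18+20+23+19+15 = 102
DC-F5-V1-P5-Q3-W8-DC: 7+18+20+24+19+14 = 102
DC-F5-V1-Q3-W8-P5-DC: 7+18+10+19+23+9 = 86
DC-F5-V1-Q3-P5-W8-DC: 7+18+10+24+23+14 = 96
DC-F5-W8-V1-P5-Q3-DC: 7+21+9+20+24+15 = 96
DC-F5-W8-V1-Q3-P5-DC: 7+21+9+10+24+9 = 80
DC-F5-W8-P5-V1-Q3-DC: 7+21+23+20+10+15 = 96
DC-F5-W8-P5-Q3-V1-DC: 7+21+23+24+10+11 = 96
DC-F5-W8-Q3-V1-P5-DC: 7+21+19+10+20+9 = 86
DC-F5-W8-Q3-P5-V1-DC: 7+21+19+24+20+11 = 102
DC-F5-P5-V1-W8-Q3-DC: 7+2+20+9+19+15 = 72
DC-F5-P5-V1-Q3-W8-DC: 7+2+20+10+19+14 = 72
… (46 more)
DC-F5-P5-W8-V1-Q3-DC: 7+2+23+9+10+15 = 66  ← best
The minimum is 66.
One optimal route: DC → F5 → P5 → W8 → V1 → Q3 → DC (or its reverse).

Minimum total distance: 66 blocks.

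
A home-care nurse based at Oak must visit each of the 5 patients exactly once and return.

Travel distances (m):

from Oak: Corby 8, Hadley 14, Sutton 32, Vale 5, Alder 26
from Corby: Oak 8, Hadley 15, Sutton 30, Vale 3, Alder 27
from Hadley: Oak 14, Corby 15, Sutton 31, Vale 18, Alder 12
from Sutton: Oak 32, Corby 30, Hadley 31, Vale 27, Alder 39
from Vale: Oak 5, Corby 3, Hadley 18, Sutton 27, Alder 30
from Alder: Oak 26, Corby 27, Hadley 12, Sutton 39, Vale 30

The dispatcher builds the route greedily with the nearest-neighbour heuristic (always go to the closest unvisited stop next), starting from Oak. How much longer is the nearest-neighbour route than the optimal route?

Oak: Vale=5, Corby=8, Hadley=14, Alder=26, Sutton=32 ⇒ Vale
Vale: Corby=3, Hadley=18, Sutton=27, Alder=30 ⇒ Corby
Corby: Hadley=15, Alder=27, Sutton=30 ⇒ Hadley
Hadley: Alder=12, Sutton=31 ⇒ Alder
Alder: Sutton=39 ⇒ Sutton
NN route Oak → Vale → Corby → Hadley → Alder → Sutton → Oak costs 106.
Optimal: Oak → Corby → Vale → Sutton → Alder → Hadley → Oak costs 103 (by enumerating all 60 distinct tours).
Excess = 106 − 103 = 3.

3 m longer than the optimal tour.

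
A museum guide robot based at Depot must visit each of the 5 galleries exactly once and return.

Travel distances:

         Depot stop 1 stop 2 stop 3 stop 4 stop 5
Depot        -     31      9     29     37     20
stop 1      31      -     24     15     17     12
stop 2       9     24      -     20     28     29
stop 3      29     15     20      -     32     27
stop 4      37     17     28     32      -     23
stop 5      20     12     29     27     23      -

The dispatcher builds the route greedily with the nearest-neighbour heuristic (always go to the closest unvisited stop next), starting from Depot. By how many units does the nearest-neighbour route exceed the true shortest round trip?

Depot: stop 2=9, stop 5=20, stop 3=29, stop 1=31, stop 4=37 ⇒ stop 2
stop 2: stop 3=20, stop 1=24, stop 4=28, stop 5=29 ⇒ stop 3
stop 3: stop 1=15, stop 5=27, stop 4=32 ⇒ stop 1
stop 1: stop 5=12, stop 4=17 ⇒ stop 5
stop 5: stop 4=23 ⇒ stop 4
NN route Depot → stop 2 → stop 3 → stop 1 → stop 5 → stop 4 → Depot costs 116.
Optimal: Depot → stop 2 → stop 3 → stop 1 → stop 4 → stop 5 → Depot costs 104 (by enumerating all 60 distinct tours).
Excess = 116 − 104 = 12.

The nearest-neighbour route is 12 longer than optimal.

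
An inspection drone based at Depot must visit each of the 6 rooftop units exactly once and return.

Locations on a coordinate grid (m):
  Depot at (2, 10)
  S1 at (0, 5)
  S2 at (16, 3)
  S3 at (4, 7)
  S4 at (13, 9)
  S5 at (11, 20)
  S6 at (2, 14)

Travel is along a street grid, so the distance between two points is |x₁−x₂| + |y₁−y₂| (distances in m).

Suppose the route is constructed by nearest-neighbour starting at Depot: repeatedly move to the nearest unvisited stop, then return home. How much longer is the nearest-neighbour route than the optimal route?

Excess over optimum: 16 m.

From Depot: S6=4, S3=5, S1=7, S4=12, S5=19, S2=21 → choose S6 (4).
From S6: S3=9, S1=11, S5=15, S4=16, S2=25 → choose S3 (9).
From S3: S1=6, S4=11, S2=16, S5=20 → choose S1 (6).
From S1: S4=17, S2=18, S5=26 → choose S4 (17).
From S4: S2=9, S5=13 → choose S2 (9).
From S2: S5=22 → choose S5 (22).
NN route Depot → S6 → S3 → S1 → S4 → S2 → S5 → Depot costs 86.
Optimal: Depot → S1 → S3 → S2 → S4 → S5 → S6 → Depot costs 70 (by enumerating all 360 distinct tours).
Excess = 86 − 70 = 16.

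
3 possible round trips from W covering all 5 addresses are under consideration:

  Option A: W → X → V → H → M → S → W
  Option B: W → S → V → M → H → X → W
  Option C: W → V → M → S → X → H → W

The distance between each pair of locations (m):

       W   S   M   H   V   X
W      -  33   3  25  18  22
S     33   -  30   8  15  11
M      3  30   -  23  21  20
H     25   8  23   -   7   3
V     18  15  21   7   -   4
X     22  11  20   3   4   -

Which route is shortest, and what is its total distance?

Shortest is Option C, total 108 m.

Option A: 22 + 4 + 7 + 23 + 30 + 33 = 119
Option B: 33 + 15 + 21 + 23 + 3 + 22 = 117
Option C: 18 + 21 + 30 + 11 + 3 + 25 = 108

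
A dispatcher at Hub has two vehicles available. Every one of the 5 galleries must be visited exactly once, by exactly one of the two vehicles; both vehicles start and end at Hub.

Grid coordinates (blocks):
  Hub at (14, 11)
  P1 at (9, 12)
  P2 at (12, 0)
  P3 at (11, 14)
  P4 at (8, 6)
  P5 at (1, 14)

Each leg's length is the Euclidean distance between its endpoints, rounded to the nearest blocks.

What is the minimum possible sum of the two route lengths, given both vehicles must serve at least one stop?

Minimum combined distance: 50 blocks.

Check every non-empty split of the stops between the two vehicles; for each half take its own optimal tour:
  {P1} + {P2, P3, P4, P5}: 10 + 43 = 53
  {P2} + {P1, P3, P4, P5}: 22 + 34 = 56
  {P1, P2} + {P3, P4, P5}: 28 + 33 = 61
  {P3} + {P1, P2, P4, P5}: 8 + 42 = 50
  {P1, P3} + {P2, P4, P5}: 12 + 42 = 54
  {P2, P3} + {P1, P4, P5}: 29 + 32 = 61
  … (15 splits in total)
Best: vehicle 1 Hub → P3 → Hub = 8; vehicle 2 Hub → P1 → P5 → P4 → P2 → Hub = 42; combined 50.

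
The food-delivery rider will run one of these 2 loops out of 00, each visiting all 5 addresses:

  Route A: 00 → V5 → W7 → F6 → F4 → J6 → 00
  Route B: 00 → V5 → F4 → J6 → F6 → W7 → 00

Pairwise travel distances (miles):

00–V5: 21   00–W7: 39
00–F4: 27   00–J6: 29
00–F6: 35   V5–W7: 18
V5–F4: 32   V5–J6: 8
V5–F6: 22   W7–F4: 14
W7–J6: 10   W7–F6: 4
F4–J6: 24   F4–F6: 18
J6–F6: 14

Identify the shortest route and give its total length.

Shortest is Route A, total 114 miles.

Route A: 21 + 18 + 4 + 18 + 24 + 29 = 114
Route B: 21 + 32 + 24 + 14 + 4 + 39 = 134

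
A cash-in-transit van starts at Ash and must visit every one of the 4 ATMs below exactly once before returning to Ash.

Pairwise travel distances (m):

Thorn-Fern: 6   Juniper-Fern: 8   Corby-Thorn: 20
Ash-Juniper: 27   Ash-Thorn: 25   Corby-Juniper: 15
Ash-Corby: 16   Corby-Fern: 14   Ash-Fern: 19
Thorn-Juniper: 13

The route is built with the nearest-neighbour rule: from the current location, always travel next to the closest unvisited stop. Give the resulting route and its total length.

Nearest-neighbour total = 76 m; route Ash → Corby → Fern → Thorn → Juniper → Ash.

At Ash the remaining stops are Corby 16, Fern 19, Thorn 25, Juniper 27; go to Corby.
At Corby the remaining stops are Fern 14, Juniper 15, Thorn 20; go to Fern.
At Fern the remaining stops are Thorn 6, Juniper 8; go to Thorn.
At Thorn the remaining stops are Juniper 13; go to Juniper.
Return Juniper→Ash: 27.
Total = 16 + 14 + 6 + 13 + 27 = 76.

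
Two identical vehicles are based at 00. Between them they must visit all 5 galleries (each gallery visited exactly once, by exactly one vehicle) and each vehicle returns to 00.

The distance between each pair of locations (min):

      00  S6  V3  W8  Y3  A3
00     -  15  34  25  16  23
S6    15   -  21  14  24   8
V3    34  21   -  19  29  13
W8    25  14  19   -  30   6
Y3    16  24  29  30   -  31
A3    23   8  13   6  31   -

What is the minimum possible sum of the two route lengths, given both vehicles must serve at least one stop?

112 min — the smallest possible combined total.

Check every non-empty split of the stops between the two vehicles; for each half take its own optimal tour:
  {S6} + {V3, W8, Y3, A3}: 30 + 89 = 119
  {V3} + {S6, W8, Y3, A3}: 68 + 75 = 143
  {S6, V3} + {W8, Y3, A3}: 70 + 75 = 145
  {W8} + {S6, V3, Y3, A3}: 50 + 81 = 131
  {S6, W8} + {V3, Y3, A3}: 54 + 81 = 135
  {V3, W8} + {S6, Y3, A3}: 78 + 70 = 148
  … (15 splits in total)
  {Y3} + {S6, V3, W8, A3}: 32 + 80 = 112  ← best
Best: vehicle 1 00 → Y3 → 00 = 32; vehicle 2 00 → S6 → V3 → A3 → W8 → 00 = 80; combined 112.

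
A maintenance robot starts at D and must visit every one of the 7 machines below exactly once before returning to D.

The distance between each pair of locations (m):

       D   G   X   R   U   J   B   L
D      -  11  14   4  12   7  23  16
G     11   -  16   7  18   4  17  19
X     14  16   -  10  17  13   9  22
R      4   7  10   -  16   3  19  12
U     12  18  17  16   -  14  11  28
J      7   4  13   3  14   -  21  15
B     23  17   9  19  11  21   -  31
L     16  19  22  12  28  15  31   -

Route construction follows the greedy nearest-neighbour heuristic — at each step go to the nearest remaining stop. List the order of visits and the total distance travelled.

91 m along D → R → J → G → X → B → U → L → D.

D → [R:4 / J:7 / G:11 / U:12 / X:14 / L:16 / B:23] → R (4)
R → [J:3 / G:7 / X:10 / L:12 / U:16 / B:19] → J (3)
J → [G:4 / X:13 / U:14 / L:15 / B:21] → G (4)
G → [X:16 / B:17 / U:18 / L:19] → X (16)
X → [B:9 / U:17 / L:22] → B (9)
B → [U:11 / L:31] → U (11)
U → [L:28] → L (28)
Return L→D: 16.
Total = 4 + 3 + 4 + 16 + 9 + 11 + 28 + 16 = 91.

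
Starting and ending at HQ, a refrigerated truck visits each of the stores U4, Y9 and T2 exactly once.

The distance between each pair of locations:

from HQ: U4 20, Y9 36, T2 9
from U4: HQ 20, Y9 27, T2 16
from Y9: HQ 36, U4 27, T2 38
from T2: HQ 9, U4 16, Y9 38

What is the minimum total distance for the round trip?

Minimum total distance: 88.

HQ→U4→Y9→T2→HQ: 20+27+38+9 = 94
HQ→U4→T2→Y9→HQ: 20+16+38+36 = 110
HQ→Y9→U4→T2→HQ: 36+27+16+9 = 88
The minimum is 88.
One optimal route: HQ → Y9 → U4 → T2 → HQ (or its reverse).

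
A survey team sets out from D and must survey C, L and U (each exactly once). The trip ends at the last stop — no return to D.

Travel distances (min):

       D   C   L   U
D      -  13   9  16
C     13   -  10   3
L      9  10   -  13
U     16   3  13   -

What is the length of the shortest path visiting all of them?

There are 3! = 6 possible orderings.
D→C→L→U: 13+10+13 = 36
D→C→U→L: 13+3+13 = 29
D→L→C→U: 9+10+3 = 22
D→L→U→C: 9+13+3 = 25
D→U→C→L: 16+3+10 = 29
D→U→L→C: 16+13+10 = 39
The minimum is 22.
One shortest path: D → L → C → U.

Shortest open route: 22 min.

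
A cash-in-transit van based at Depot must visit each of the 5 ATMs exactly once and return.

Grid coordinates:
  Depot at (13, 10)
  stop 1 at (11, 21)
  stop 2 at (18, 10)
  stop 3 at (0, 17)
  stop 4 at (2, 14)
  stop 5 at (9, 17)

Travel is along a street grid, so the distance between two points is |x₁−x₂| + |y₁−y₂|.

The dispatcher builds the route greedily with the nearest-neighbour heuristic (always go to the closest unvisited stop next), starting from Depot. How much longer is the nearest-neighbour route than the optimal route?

From Depot: stop 2=5, stop 5=11, stop 1=13, stop 4=15, stop 3=20 → choose stop 2 (5).
From stop 2: stop 5=16, stop 1=18, stop 4=20, stop 3=25 → choose stop 5 (16).
From stop 5: stop 1=6, stop 3=9, stop 4=10 → choose stop 1 (6).
From stop 1: stop 3=15, stop 4=16 → choose stop 3 (15).
From stop 3: stop 4=5 → choose stop 4 (5).
NN route Depot → stop 2 → stop 5 → stop 1 → stop 3 → stop 4 → Depot costs 62.
Optimal: Depot → stop 1 → stop 5 → stop 3 → stop 4 → stop 2 → Depot costs 58 (by enumerating all 60 distinct tours).
Excess = 62 − 58 = 4.

Excess over optimum: 4.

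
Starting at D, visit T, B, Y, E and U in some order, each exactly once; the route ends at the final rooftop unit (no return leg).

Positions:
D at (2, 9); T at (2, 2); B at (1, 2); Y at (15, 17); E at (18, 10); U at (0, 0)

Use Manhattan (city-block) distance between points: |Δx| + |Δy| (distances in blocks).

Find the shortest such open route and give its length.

There are 5! = 120 possible orderings.
D → T → B → Y → E → U: 7+1+29+10+28 = 75
D → T → B → Y → U → E: 7+1+29+32+28 = 97
D → T → B → E → Y → U: 7+1+25+10+32 = 75
D → T → B → E → U → Y: 7+1+25+28+32 = 93
D → T → B → U → Y → E: 7+1+3+32+10 = 53
D → T → B → U → E → Y: 7+1+3+28+10 = 49
D → T → Y → B → E → U: 7+28+29+25+28 = 117
D → T → Y → B → U → E: 7+28+29+3+28 = 95
D → T → Y → E → B → U: 7+28+10+25+3 = 73
D → T → Y → E → U → B: 7+28+10+28+3 = 76
D → T → Y → U → B → E: 7+28+32+3+25 = 95
D → T → Y → U → E → B: 7+28+32+28+25 = 120
D → T → E → B → Y → U: 7+24+25+29+32 = 117
D → T → E → B → U → Y: 7+24+25+3+32 = 91
… (106 more)
The minimum is 49.
One shortest path: D → T → B → U → E → Y.

Minimum one-way distance = 49 blocks.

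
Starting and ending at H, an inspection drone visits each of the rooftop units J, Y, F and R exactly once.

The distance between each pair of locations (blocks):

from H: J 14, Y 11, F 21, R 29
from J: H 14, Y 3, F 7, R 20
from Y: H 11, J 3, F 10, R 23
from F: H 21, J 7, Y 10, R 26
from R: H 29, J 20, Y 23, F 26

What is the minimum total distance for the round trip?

With 4 stops there are 4!/2 = 12 distinct round trips (a route and its reverse cost the same).
H → J → Y → F → R → H: 14+3+10+26+29 = 82
H → J → Y → R → F → H: 14+3+23+26+21 = 87
H → J → F → Y → R → H: 14+7+10+23+29 = 83
H → J → F → R → Y → H: 14+7+26+23+11 = 81
H → J → R → Y → F → H: 14+20+23+10+21 = 88
H → J → R → F → Y → H: 14+20+26+10+11 = 81
H → Y → J → F → R → H: 11+3+7+26+29 = 76
H → Y → J → R → F → H: 11+3+20+26+21 = 81
H → Y → F → J → R → H: 11+10+7+20+29 = 77
H → Y → R → J → F → H: 11+23+20+7+21 = 82
H → F → J → Y → R → H: 21+7+3+23+29 = 83
H → F → Y → J → R → H: 21+10+3+20+29 = 83
The minimum is 76.
One optimal route: H → Y → J → F → R → H (or its reverse).

76 blocks — the shortest possible round trip.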